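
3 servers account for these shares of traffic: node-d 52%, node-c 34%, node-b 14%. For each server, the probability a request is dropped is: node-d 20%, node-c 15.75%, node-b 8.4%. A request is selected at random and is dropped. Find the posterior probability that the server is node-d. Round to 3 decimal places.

Prior × likelihood for each hypothesis:
  node-d: 0.52 × 0.2 = 0.104
  node-c: 0.34 × 0.1575 = 0.05355
  node-b: 0.14 × 0.084 = 0.01176
Total = 0.16931.
P(node-d | evidence) = 0.104 / 0.16931 ≈ 0.614.

0.614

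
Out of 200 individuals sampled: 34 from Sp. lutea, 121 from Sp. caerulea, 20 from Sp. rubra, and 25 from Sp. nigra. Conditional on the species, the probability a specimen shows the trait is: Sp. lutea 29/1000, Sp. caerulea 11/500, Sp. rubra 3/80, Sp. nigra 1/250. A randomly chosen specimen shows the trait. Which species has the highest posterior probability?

Sp. caerulea

Compute prior × likelihood for every hypothesis:
  Sp. lutea: 0.17 × 0.029 = 0.00493
  Sp. caerulea: 0.605 × 0.022 = 0.01331
  Sp. rubra: 0.1 × 0.0375 = 0.00375
  Sp. nigra: 0.125 × 0.004 = 0.0005
Normalizing constant = 0.02249.
Largest term belongs to Sp. caerulea, so Sp. caerulea is most probable.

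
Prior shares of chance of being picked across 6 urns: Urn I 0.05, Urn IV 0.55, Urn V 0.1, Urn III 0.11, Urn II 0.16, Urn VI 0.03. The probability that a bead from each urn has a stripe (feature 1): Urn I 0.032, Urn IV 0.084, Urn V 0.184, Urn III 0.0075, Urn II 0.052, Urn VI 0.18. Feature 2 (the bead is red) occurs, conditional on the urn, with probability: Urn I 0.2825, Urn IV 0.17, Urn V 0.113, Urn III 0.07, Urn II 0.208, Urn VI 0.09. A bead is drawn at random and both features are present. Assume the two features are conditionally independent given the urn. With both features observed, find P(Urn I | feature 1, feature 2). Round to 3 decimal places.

0.036

Compute prior × likelihood for every hypothesis:
  Urn I: 0.05 × 0.032 × 0.2825 = 0.000452
  Urn IV: 0.55 × 0.084 × 0.17 = 0.007854
  Urn V: 0.1 × 0.184 × 0.113 = 0.0020792
  Urn III: 0.11 × 0.0075 × 0.07 = 0.00005775
  Urn II: 0.16 × 0.052 × 0.208 = 0.00173056
  Urn VI: 0.03 × 0.18 × 0.09 = 0.000486
Normalizing constant = 0.01265951.
P(Urn I | evidence) = 0.000452 / 0.01265951 ≈ 0.036.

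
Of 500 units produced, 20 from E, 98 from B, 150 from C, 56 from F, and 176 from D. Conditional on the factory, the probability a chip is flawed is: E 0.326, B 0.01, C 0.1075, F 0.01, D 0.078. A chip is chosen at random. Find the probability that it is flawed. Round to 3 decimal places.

0.076

Prior × likelihood for each hypothesis:
  E: 0.04 × 0.326 = 0.01304
  B: 0.196 × 0.01 = 0.00196
  C: 0.3 × 0.1075 = 0.03225
  F: 0.112 × 0.01 = 0.00112
  D: 0.352 × 0.078 = 0.027456
P(flawed) = 0.01304 + 0.00196 + 0.03225 + 0.00112 + 0.027456 = 0.075826 → 0.076.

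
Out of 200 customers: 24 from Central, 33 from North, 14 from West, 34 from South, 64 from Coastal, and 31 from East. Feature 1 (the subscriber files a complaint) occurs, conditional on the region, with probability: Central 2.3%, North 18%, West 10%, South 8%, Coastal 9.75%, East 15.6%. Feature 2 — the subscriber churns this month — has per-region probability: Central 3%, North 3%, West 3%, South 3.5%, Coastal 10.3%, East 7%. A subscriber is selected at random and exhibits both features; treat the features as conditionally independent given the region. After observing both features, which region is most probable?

Coastal

By Bayes' rule, posterior ∝ prior × likelihood:
  Central: 0.12 × 0.023 × 0.03 = 0.0000828
  North: 0.165 × 0.18 × 0.03 = 0.000891
  West: 0.07 × 0.1 × 0.03 = 0.00021
  South: 0.17 × 0.08 × 0.035 = 0.000476
  Coastal: 0.32 × 0.0975 × 0.103 = 0.0032136
  East: 0.155 × 0.156 × 0.07 = 0.0016926
Normalizing constant = 0.006566.
Largest term belongs to Coastal, so Coastal is most probable.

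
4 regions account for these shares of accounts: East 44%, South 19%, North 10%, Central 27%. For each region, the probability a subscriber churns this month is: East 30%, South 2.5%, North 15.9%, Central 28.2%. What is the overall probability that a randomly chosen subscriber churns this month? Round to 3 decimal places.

Unnormalized posteriors (prior × likelihood):
  East: 0.44 × 0.3 = 0.132
  South: 0.19 × 0.025 = 0.00475
  North: 0.1 × 0.159 = 0.0159
  Central: 0.27 × 0.282 = 0.07614
P(churn) = 0.132 + 0.00475 + 0.0159 + 0.07614 = 0.22879 → 0.229.

0.229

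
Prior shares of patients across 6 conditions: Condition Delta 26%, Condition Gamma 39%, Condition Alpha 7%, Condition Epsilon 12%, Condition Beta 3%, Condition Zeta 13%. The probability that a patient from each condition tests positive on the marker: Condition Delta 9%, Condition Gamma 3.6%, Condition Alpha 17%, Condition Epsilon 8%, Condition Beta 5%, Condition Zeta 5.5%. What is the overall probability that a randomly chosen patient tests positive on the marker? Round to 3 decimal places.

By Bayes' rule, posterior ∝ prior × likelihood:
  Condition Delta: 0.26 × 0.09 = 0.0234
  Condition Gamma: 0.39 × 0.036 = 0.01404
  Condition Alpha: 0.07 × 0.17 = 0.0119
  Condition Epsilon: 0.12 × 0.08 = 0.0096
  Condition Beta: 0.03 × 0.05 = 0.0015
  Condition Zeta: 0.13 × 0.055 = 0.00715
P(marker-positive) = 0.0234 + 0.01404 + 0.0119 + 0.0096 + 0.0015 + 0.00715 = 0.06759 → 0.068.

0.068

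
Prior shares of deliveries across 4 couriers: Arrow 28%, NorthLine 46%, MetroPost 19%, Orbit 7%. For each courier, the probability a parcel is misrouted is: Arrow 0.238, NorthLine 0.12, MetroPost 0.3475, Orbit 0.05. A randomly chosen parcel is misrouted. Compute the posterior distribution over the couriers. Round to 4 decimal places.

Arrow 0.3482, NorthLine 0.2885, MetroPost 0.3450, Orbit 0.0183

By Bayes' rule, posterior ∝ prior × likelihood:
  Arrow: 0.28 × 0.238 = 0.06664
  NorthLine: 0.46 × 0.12 = 0.0552
  MetroPost: 0.19 × 0.3475 = 0.066025
  Orbit: 0.07 × 0.05 = 0.0035
Sum = 0.191365.
P(Arrow | misrouted) = 0.06664/0.191365 ≈ 0.3482
P(NorthLine | misrouted) = 0.0552/0.191365 ≈ 0.2885
P(MetroPost | misrouted) = 0.066025/0.191365 ≈ 0.3450
P(Orbit | misrouted) = 0.0035/0.191365 ≈ 0.0183
(Check: 0.3482+0.2885+0.3450+0.0183 = 1.0000.)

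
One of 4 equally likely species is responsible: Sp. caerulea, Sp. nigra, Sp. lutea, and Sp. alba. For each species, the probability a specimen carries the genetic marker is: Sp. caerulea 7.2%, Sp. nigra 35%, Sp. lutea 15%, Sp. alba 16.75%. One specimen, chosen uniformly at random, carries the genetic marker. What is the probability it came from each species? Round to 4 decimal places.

With a uniform prior (1/4 each), posterior ∝ likelihood:
  Sp. caerulea: 0.072
  Sp. nigra: 0.35
  Sp. lutea: 0.15
  Sp. alba: 0.1675
Sum = 0.7395.
P(Sp. caerulea | marker) = 0.072/0.7395 ≈ 0.0974
P(Sp. nigra | marker) = 0.35/0.7395 ≈ 0.4733
P(Sp. lutea | marker) = 0.15/0.7395 ≈ 0.2028
P(Sp. alba | marker) = 0.1675/0.7395 ≈ 0.2265

Sp. caerulea 0.0974, Sp. nigra 0.4733, Sp. lutea 0.2028, Sp. alba 0.2265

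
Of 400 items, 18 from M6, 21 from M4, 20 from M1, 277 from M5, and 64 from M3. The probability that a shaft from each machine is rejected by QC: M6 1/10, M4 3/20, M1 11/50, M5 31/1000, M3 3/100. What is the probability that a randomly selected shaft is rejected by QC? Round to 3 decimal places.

By Bayes' rule, posterior ∝ prior × likelihood:
  M6: 0.045 × 0.1 = 0.0045
  M4: 0.0525 × 0.15 = 0.007875
  M1: 0.05 × 0.22 = 0.011
  M5: 0.6925 × 0.031 = 0.0214675
  M3: 0.16 × 0.03 = 0.0048
P(rejected) = 0.0045 + 0.007875 + 0.011 + 0.0214675 + 0.0048 = 0.0496425 → 0.050.

0.050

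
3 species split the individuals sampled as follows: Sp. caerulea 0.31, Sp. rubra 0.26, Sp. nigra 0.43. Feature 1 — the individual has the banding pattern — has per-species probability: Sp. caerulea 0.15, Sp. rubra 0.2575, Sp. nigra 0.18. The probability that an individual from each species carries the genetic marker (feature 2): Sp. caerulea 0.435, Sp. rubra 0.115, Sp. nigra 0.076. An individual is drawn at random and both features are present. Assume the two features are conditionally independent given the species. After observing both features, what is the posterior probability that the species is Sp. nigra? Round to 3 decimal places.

0.174

Unnormalized posteriors (prior × likelihood):
  Sp. caerulea: 0.31 × 0.15 × 0.435 = 0.0202275
  Sp. rubra: 0.26 × 0.2575 × 0.115 = 0.00769925
  Sp. nigra: 0.43 × 0.18 × 0.076 = 0.0058824
Total = 0.03380915.
P(Sp. nigra | evidence) = 0.0058824 / 0.03380915 ≈ 0.174.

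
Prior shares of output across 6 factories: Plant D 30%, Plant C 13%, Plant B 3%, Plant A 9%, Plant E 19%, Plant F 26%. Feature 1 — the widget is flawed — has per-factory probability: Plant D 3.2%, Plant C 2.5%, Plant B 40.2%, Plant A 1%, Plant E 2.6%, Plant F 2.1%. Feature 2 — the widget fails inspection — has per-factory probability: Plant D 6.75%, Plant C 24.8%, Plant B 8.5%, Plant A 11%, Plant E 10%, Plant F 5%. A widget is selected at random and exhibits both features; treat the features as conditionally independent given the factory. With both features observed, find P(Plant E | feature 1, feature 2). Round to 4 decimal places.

Compute prior × likelihood for every hypothesis:
  Plant D: 0.3 × 0.032 × 0.0675 = 0.000648
  Plant C: 0.13 × 0.025 × 0.248 = 0.000806
  Plant B: 0.03 × 0.402 × 0.085 = 0.0010251
  Plant A: 0.09 × 0.01 × 0.11 = 0.000099
  Plant E: 0.19 × 0.026 × 0.1 = 0.000494
  Plant F: 0.26 × 0.021 × 0.05 = 0.000273
Total = 0.0033451.
P(Plant E | evidence) = 0.000494 / 0.0033451 ≈ 0.1477.

0.1477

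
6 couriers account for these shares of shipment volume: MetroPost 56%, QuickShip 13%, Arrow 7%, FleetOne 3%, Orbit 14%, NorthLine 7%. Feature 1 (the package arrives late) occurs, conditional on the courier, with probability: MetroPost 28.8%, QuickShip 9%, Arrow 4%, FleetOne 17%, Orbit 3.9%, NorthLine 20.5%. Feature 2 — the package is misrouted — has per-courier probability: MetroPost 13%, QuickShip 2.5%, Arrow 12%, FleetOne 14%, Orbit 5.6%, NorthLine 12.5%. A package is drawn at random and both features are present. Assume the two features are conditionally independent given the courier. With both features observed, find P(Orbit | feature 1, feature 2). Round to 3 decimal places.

Unnormalized posteriors (prior × likelihood):
  MetroPost: 0.56 × 0.288 × 0.13 = 0.0209664
  QuickShip: 0.13 × 0.09 × 0.025 = 0.0002925
  Arrow: 0.07 × 0.04 × 0.12 = 0.000336
  FleetOne: 0.03 × 0.17 × 0.14 = 0.000714
  Orbit: 0.14 × 0.039 × 0.056 = 0.00030576
  NorthLine: 0.07 × 0.205 × 0.125 = 0.00179375
Sum = 0.02440841.
P(Orbit | evidence) = 0.00030576 / 0.02440841 ≈ 0.013.

0.013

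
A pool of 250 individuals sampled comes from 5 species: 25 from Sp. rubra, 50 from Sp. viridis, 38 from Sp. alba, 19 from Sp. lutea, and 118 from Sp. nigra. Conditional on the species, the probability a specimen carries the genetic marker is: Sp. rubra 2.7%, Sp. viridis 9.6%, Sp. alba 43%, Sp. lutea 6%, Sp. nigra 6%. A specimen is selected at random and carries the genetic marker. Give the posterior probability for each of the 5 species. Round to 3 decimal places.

Unnormalized posteriors (prior × likelihood):
  Sp. rubra: 0.1 × 0.027 = 0.0027
  Sp. viridis: 0.2 × 0.096 = 0.0192
  Sp. alba: 0.152 × 0.43 = 0.06536
  Sp. lutea: 0.076 × 0.06 = 0.00456
  Sp. nigra: 0.472 × 0.06 = 0.02832
Sum = 0.12014.
P(Sp. rubra | marker) = 0.0027/0.12014 ≈ 0.022
P(Sp. viridis | marker) = 0.0192/0.12014 ≈ 0.160
P(Sp. alba | marker) = 0.06536/0.12014 ≈ 0.544
P(Sp. lutea | marker) = 0.00456/0.12014 ≈ 0.038
P(Sp. nigra | marker) = 0.02832/0.12014 ≈ 0.236
(Check: 0.022+0.160+0.544+0.038+0.236 = 1.000.)

Sp. rubra 0.022, Sp. viridis 0.160, Sp. alba 0.544, Sp. lutea 0.038, Sp. nigra 0.236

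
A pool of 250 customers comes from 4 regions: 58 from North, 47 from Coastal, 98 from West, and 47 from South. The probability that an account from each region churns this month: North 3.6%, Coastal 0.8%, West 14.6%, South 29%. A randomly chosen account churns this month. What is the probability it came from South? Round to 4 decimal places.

Unnormalized posteriors (prior × likelihood):
  North: 0.232 × 0.036 = 0.008352
  Coastal: 0.188 × 0.008 = 0.001504
  West: 0.392 × 0.146 = 0.057232
  South: 0.188 × 0.29 = 0.05452
Normalizing constant = 0.121608.
P(South | evidence) = 0.05452 / 0.121608 ≈ 0.4483.

0.4483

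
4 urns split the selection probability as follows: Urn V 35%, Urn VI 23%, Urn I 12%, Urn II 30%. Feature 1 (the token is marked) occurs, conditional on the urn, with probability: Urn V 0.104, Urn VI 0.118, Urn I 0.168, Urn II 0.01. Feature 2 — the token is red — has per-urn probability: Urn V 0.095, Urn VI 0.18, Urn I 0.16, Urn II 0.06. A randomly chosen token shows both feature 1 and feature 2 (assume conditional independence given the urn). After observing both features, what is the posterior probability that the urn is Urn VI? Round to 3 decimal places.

0.416

By Bayes' rule, posterior ∝ prior × likelihood:
  Urn V: 0.35 × 0.104 × 0.095 = 0.003458
  Urn VI: 0.23 × 0.118 × 0.18 = 0.0048852
  Urn I: 0.12 × 0.168 × 0.16 = 0.0032256
  Urn II: 0.3 × 0.01 × 0.06 = 0.00018
Sum = 0.0117488.
P(Urn VI | evidence) = 0.0048852 / 0.0117488 ≈ 0.416.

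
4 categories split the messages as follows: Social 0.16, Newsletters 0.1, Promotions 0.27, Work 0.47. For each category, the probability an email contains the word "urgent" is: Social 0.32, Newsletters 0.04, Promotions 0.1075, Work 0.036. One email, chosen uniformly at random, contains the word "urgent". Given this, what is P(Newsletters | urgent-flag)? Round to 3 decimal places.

0.040

By Bayes' rule, posterior ∝ prior × likelihood:
  Social: 0.16 × 0.32 = 0.0512
  Newsletters: 0.1 × 0.04 = 0.004
  Promotions: 0.27 × 0.1075 = 0.029025
  Work: 0.47 × 0.036 = 0.01692
Normalizing constant = 0.101145.
P(Newsletters | evidence) = 0.004 / 0.101145 ≈ 0.040.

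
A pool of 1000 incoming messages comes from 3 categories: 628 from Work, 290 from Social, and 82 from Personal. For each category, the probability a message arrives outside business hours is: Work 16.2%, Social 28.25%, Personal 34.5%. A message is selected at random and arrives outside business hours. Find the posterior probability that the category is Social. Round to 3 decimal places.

Prior × likelihood for each hypothesis:
  Work: 0.628 × 0.162 = 0.101736
  Social: 0.29 × 0.2825 = 0.081925
  Personal: 0.082 × 0.345 = 0.02829
Normalizing constant = 0.211951.
P(Social | evidence) = 0.081925 / 0.211951 ≈ 0.387.

0.387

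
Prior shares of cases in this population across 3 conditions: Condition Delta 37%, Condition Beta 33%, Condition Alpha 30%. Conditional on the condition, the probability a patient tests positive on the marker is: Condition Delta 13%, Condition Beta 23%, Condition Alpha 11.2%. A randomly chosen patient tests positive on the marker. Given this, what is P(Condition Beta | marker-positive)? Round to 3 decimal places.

0.482

By Bayes' rule, posterior ∝ prior × likelihood:
  Condition Delta: 0.37 × 0.13 = 0.0481
  Condition Beta: 0.33 × 0.23 = 0.0759
  Condition Alpha: 0.3 × 0.112 = 0.0336
Sum = 0.1576.
P(Condition Beta | evidence) = 0.0759 / 0.1576 ≈ 0.482.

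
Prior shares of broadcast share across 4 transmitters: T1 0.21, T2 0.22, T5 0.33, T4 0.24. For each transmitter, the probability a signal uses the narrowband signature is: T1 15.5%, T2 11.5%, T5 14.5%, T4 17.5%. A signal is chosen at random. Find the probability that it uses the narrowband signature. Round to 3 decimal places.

Compute prior × likelihood for every hypothesis:
  T1: 0.21 × 0.155 = 0.03255
  T2: 0.22 × 0.115 = 0.0253
  T5: 0.33 × 0.145 = 0.04785
  T4: 0.24 × 0.175 = 0.042
P(narrowband) = 0.03255 + 0.0253 + 0.04785 + 0.042 = 0.1477 → 0.148.

0.148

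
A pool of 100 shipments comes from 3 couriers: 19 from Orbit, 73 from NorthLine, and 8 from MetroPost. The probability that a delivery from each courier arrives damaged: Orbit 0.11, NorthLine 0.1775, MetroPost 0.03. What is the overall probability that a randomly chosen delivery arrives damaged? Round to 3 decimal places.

By Bayes' rule, posterior ∝ prior × likelihood:
  Orbit: 0.19 × 0.11 = 0.0209
  NorthLine: 0.73 × 0.1775 = 0.129575
  MetroPost: 0.08 × 0.03 = 0.0024
P(damaged) = 0.0209 + 0.129575 + 0.0024 = 0.152875 → 0.153.

0.153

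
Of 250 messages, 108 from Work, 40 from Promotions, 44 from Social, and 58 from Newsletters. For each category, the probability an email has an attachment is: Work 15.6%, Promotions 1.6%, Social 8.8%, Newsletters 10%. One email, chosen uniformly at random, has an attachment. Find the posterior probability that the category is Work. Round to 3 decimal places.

Compute prior × likelihood for every hypothesis:
  Work: 0.432 × 0.156 = 0.067392
  Promotions: 0.16 × 0.016 = 0.00256
  Social: 0.176 × 0.088 = 0.015488
  Newsletters: 0.232 × 0.1 = 0.0232
Total = 0.10864.
P(Work | evidence) = 0.067392 / 0.10864 ≈ 0.620.

0.620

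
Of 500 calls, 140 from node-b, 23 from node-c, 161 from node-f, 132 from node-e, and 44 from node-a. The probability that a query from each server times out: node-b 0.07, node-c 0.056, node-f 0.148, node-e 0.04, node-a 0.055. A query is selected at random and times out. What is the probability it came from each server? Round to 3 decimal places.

node-b 0.230, node-c 0.030, node-f 0.559, node-e 0.124, node-a 0.057

By Bayes' rule, posterior ∝ prior × likelihood:
  node-b: 0.28 × 0.07 = 0.0196
  node-c: 0.046 × 0.056 = 0.002576
  node-f: 0.322 × 0.148 = 0.047656
  node-e: 0.264 × 0.04 = 0.01056
  node-a: 0.088 × 0.055 = 0.00484
Total = 0.085232.
P(node-b | timeout) = 0.0196/0.085232 ≈ 0.230
P(node-c | timeout) = 0.002576/0.085232 ≈ 0.030
P(node-f | timeout) = 0.047656/0.085232 ≈ 0.559
P(node-e | timeout) = 0.01056/0.085232 ≈ 0.124
P(node-a | timeout) = 0.00484/0.085232 ≈ 0.057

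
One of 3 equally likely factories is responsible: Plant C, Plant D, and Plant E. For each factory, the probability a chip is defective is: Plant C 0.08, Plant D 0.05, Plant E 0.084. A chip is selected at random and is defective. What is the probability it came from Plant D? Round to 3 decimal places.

Since the prior is uniform, the posterior is proportional to the likelihood:
  Plant C: 0.08
  Plant D: 0.05
  Plant E: 0.084
Total = 0.214.
P(Plant D | evidence) = 0.05 / 0.214 ≈ 0.234.

0.234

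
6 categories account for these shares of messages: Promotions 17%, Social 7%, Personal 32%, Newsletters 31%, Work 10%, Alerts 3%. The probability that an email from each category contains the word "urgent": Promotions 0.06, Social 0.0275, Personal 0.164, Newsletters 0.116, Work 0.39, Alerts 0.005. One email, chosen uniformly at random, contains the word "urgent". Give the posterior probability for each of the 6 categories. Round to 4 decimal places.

Compute prior × likelihood for every hypothesis:
  Promotions: 0.17 × 0.06 = 0.0102
  Social: 0.07 × 0.0275 = 0.001925
  Personal: 0.32 × 0.164 = 0.05248
  Newsletters: 0.31 × 0.116 = 0.03596
  Work: 0.1 × 0.39 = 0.039
  Alerts: 0.03 × 0.005 = 0.00015
Total = 0.139715.
P(Promotions | urgent-flag) = 0.0102/0.139715 ≈ 0.0730
P(Social | urgent-flag) = 0.001925/0.139715 ≈ 0.0138
P(Personal | urgent-flag) = 0.05248/0.139715 ≈ 0.3756
P(Newsletters | urgent-flag) = 0.03596/0.139715 ≈ 0.2574
P(Work | urgent-flag) = 0.039/0.139715 ≈ 0.2791
P(Alerts | urgent-flag) = 0.00015/0.139715 ≈ 0.0011

Promotions 0.0730, Social 0.0138, Personal 0.3756, Newsletters 0.2574, Work 0.2791, Alerts 0.0011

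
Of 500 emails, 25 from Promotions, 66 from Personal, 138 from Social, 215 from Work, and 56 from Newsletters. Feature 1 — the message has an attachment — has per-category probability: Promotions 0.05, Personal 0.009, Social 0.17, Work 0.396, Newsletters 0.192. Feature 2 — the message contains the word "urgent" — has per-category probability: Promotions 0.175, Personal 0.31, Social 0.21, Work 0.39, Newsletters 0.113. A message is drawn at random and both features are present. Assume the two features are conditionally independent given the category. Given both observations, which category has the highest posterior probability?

Prior × likelihood for each hypothesis:
  Promotions: 0.05 × 0.05 × 0.175 = 0.0004375
  Personal: 0.132 × 0.009 × 0.31 = 0.00036828
  Social: 0.276 × 0.17 × 0.21 = 0.0098532
  Work: 0.43 × 0.396 × 0.39 = 0.0664092
  Newsletters: 0.112 × 0.192 × 0.113 = 0.002429952
Total = 0.079498132.
Largest term belongs to Work, so Work is most probable.

Work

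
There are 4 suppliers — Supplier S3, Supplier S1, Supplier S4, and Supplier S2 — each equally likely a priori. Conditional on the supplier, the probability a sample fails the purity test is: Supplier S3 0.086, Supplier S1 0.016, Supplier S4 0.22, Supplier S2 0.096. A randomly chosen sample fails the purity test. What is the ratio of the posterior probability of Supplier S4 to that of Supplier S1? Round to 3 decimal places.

Since the prior is uniform, the posterior is proportional to the likelihood:
  Supplier S3: 0.086
  Supplier S1: 0.016
  Supplier S4: 0.22
  Supplier S2: 0.096
Sum = 0.418.
The ratio is 0.22 / 0.016 (the normalizer cancels) = 13.750.

13.750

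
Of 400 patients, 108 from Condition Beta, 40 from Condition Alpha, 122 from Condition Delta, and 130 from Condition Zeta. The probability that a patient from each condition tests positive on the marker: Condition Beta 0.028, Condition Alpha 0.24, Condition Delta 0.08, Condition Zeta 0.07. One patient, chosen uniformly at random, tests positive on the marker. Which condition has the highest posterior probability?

Condition Delta

Compute prior × likelihood for every hypothesis:
  Condition Beta: 0.27 × 0.028 = 0.00756
  Condition Alpha: 0.1 × 0.24 = 0.024
  Condition Delta: 0.305 × 0.08 = 0.0244
  Condition Zeta: 0.325 × 0.07 = 0.02275
Sum = 0.07871.
Largest term belongs to Condition Delta, so Condition Delta is most probable.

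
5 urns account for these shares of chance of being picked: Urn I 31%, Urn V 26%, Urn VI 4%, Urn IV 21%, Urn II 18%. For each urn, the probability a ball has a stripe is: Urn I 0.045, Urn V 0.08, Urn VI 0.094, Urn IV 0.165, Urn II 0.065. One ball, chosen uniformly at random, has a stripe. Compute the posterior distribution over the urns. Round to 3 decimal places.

Urn I 0.164, Urn V 0.245, Urn VI 0.044, Urn IV 0.408, Urn II 0.138

Unnormalized posteriors (prior × likelihood):
  Urn I: 0.31 × 0.045 = 0.01395
  Urn V: 0.26 × 0.08 = 0.0208
  Urn VI: 0.04 × 0.094 = 0.00376
  Urn IV: 0.21 × 0.165 = 0.03465
  Urn II: 0.18 × 0.065 = 0.0117
Sum = 0.08486.
P(Urn I | striped) = 0.01395/0.08486 ≈ 0.164
P(Urn V | striped) = 0.0208/0.08486 ≈ 0.245
P(Urn VI | striped) = 0.00376/0.08486 ≈ 0.044
P(Urn IV | striped) = 0.03465/0.08486 ≈ 0.408
P(Urn II | striped) = 0.0117/0.08486 ≈ 0.138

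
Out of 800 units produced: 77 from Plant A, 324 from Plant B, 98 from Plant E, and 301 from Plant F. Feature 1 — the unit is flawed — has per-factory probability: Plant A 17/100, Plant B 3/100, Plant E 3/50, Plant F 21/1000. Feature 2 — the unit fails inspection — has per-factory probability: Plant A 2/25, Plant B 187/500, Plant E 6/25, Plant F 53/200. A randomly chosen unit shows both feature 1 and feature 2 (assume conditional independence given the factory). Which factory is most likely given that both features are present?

Compute prior × likelihood for every hypothesis:
  Plant A: 0.09625 × 0.17 × 0.08 = 0.001309
  Plant B: 0.405 × 0.03 × 0.374 = 0.0045441
  Plant E: 0.1225 × 0.06 × 0.24 = 0.001764
  Plant F: 0.37625 × 0.021 × 0.265 = 0.00209383125
Sum = 0.00971093125.
Largest term belongs to Plant B, so Plant B is most probable.

Plant B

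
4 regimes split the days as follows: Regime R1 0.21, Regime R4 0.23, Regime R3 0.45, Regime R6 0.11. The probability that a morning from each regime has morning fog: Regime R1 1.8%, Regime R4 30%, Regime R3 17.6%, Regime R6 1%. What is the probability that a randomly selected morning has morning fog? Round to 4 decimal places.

Compute prior × likelihood for every hypothesis:
  Regime R1: 0.21 × 0.018 = 0.00378
  Regime R4: 0.23 × 0.3 = 0.069
  Regime R3: 0.45 × 0.176 = 0.0792
  Regime R6: 0.11 × 0.01 = 0.0011
P(fog) = 0.00378 + 0.069 + 0.0792 + 0.0011 = 0.15308 → 0.1531.

0.1531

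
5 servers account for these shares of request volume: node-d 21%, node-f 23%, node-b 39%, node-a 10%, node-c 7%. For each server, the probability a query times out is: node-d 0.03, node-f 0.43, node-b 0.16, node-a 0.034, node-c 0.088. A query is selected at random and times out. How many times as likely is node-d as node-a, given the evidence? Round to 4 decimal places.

1.8529

Unnormalized posteriors (prior × likelihood):
  node-d: 0.21 × 0.03 = 0.0063
  node-f: 0.23 × 0.43 = 0.0989
  node-b: 0.39 × 0.16 = 0.0624
  node-a: 0.1 × 0.034 = 0.0034
  node-c: 0.07 × 0.088 = 0.00616
Total = 0.17716.
The ratio is 0.0063 / 0.0034 (the normalizer cancels) = 1.8529.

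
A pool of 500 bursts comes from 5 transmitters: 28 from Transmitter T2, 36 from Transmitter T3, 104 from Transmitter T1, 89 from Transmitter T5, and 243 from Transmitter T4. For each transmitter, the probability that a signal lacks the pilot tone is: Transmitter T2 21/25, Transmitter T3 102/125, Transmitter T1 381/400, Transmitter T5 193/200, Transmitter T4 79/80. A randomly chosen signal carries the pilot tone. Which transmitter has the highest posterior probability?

Transmitter T3

Taking complements, P(pilot | each) = Transmitter T2 0.16, Transmitter T3 0.184, Transmitter T1 0.0475, Transmitter T5 0.035, Transmitter T4 0.0125.
Prior × likelihood for each hypothesis:
  Transmitter T2: 0.056 × 0.16 = 0.00896
  Transmitter T3: 0.072 × 0.184 = 0.013248
  Transmitter T1: 0.208 × 0.0475 = 0.00988
  Transmitter T5: 0.178 × 0.035 = 0.00623
  Transmitter T4: 0.486 × 0.0125 = 0.006075
Normalizing constant = 0.044393.
Largest term belongs to Transmitter T3, so Transmitter T3 is most probable.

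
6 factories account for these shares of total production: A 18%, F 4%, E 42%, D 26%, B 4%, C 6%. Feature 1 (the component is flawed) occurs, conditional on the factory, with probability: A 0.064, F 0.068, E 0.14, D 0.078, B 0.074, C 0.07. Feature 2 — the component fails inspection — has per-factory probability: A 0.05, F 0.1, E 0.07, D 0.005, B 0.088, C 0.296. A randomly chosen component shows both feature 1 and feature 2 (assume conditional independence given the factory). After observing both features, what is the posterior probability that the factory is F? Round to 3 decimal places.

0.041

By Bayes' rule, posterior ∝ prior × likelihood:
  A: 0.18 × 0.064 × 0.05 = 0.000576
  F: 0.04 × 0.068 × 0.1 = 0.000272
  E: 0.42 × 0.14 × 0.07 = 0.004116
  D: 0.26 × 0.078 × 0.005 = 0.0001014
  B: 0.04 × 0.074 × 0.088 = 0.00026048
  C: 0.06 × 0.07 × 0.296 = 0.0012432
Sum = 0.00656908.
P(F | evidence) = 0.000272 / 0.00656908 ≈ 0.041.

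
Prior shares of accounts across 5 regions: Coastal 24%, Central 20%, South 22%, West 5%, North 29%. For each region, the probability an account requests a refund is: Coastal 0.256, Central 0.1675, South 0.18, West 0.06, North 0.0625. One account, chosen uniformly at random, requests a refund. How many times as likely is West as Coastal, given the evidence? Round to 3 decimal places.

By Bayes' rule, posterior ∝ prior × likelihood:
  Coastal: 0.24 × 0.256 = 0.06144
  Central: 0.2 × 0.1675 = 0.0335
  South: 0.22 × 0.18 = 0.0396
  West: 0.05 × 0.06 = 0.003
  North: 0.29 × 0.0625 = 0.018125
Sum = 0.155665.
The ratio is 0.003 / 0.06144 (the normalizer cancels) = 0.049.

0.049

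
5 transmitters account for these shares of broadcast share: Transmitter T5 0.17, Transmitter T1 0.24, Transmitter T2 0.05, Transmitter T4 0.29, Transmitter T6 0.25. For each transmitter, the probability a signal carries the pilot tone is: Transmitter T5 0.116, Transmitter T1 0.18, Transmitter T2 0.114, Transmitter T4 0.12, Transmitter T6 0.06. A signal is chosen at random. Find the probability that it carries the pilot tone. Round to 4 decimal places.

0.1184

Unnormalized posteriors (prior × likelihood):
  Transmitter T5: 0.17 × 0.116 = 0.01972
  Transmitter T1: 0.24 × 0.18 = 0.0432
  Transmitter T2: 0.05 × 0.114 = 0.0057
  Transmitter T4: 0.29 × 0.12 = 0.0348
  Transmitter T6: 0.25 × 0.06 = 0.015
P(pilot) = 0.01972 + 0.0432 + 0.0057 + 0.0348 + 0.015 = 0.11842 → 0.1184.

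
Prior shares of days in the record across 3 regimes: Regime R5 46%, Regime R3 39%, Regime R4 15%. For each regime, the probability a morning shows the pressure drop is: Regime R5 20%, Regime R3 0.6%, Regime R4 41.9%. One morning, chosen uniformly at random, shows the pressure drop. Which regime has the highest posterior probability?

By Bayes' rule, posterior ∝ prior × likelihood:
  Regime R5: 0.46 × 0.2 = 0.092
  Regime R3: 0.39 × 0.006 = 0.00234
  Regime R4: 0.15 × 0.419 = 0.06285
Normalizing constant = 0.15719.
Largest term belongs to Regime R5, so Regime R5 is most probable.

Regime R5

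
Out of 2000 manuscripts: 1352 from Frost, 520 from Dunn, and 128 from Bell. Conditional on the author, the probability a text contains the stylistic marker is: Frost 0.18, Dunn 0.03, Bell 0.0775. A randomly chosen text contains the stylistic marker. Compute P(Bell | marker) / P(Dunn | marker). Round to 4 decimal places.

0.6359

By Bayes' rule, posterior ∝ prior × likelihood:
  Frost: 0.676 × 0.18 = 0.12168
  Dunn: 0.26 × 0.03 = 0.0078
  Bell: 0.064 × 0.0775 = 0.00496
Total = 0.13444.
The ratio is 0.00496 / 0.0078 (the normalizer cancels) = 0.6359.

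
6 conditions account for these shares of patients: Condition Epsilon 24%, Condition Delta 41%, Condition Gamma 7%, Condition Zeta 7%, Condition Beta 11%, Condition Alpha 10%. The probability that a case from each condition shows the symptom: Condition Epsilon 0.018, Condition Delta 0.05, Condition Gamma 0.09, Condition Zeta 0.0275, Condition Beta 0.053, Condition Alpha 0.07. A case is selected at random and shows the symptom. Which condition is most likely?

Condition Delta

Compute prior × likelihood for every hypothesis:
  Condition Epsilon: 0.24 × 0.018 = 0.00432
  Condition Delta: 0.41 × 0.05 = 0.0205
  Condition Gamma: 0.07 × 0.09 = 0.0063
  Condition Zeta: 0.07 × 0.0275 = 0.001925
  Condition Beta: 0.11 × 0.053 = 0.00583
  Condition Alpha: 0.1 × 0.07 = 0.007
Total = 0.045875.
Largest term belongs to Condition Delta, so Condition Delta is most probable.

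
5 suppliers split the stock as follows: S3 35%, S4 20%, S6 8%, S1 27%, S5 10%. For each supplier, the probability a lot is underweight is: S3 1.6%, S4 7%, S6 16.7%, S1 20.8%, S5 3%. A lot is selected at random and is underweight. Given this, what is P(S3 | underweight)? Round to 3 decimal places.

0.061

By Bayes' rule, posterior ∝ prior × likelihood:
  S3: 0.35 × 0.016 = 0.0056
  S4: 0.2 × 0.07 = 0.014
  S6: 0.08 × 0.167 = 0.01336
  S1: 0.27 × 0.208 = 0.05616
  S5: 0.1 × 0.03 = 0.003
Total = 0.09212.
P(S3 | evidence) = 0.0056 / 0.09212 ≈ 0.061.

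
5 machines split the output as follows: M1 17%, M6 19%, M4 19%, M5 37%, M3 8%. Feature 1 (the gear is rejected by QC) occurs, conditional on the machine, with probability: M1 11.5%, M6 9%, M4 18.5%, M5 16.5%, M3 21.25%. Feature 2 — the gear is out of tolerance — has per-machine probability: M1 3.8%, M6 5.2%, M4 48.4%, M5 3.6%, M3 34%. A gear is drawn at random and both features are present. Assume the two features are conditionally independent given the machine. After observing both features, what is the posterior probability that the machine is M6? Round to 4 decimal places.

Unnormalized posteriors (prior × likelihood):
  M1: 0.17 × 0.115 × 0.038 = 0.0007429
  M6: 0.19 × 0.09 × 0.052 = 0.0008892
  M4: 0.19 × 0.185 × 0.484 = 0.0170126
  M5: 0.37 × 0.165 × 0.036 = 0.0021978
  M3: 0.08 × 0.2125 × 0.34 = 0.00578
Total = 0.0266225.
P(M6 | evidence) = 0.0008892 / 0.0266225 ≈ 0.0334.

0.0334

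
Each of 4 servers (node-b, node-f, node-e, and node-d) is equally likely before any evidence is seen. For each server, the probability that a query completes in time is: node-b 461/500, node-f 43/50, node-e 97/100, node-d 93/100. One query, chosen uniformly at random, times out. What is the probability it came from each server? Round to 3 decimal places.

Taking complements, P(timeout | each) = node-b 0.078, node-f 0.14, node-e 0.03, node-d 0.07.
Since the prior is uniform, the posterior is proportional to the likelihood:
  node-b: 0.078
  node-f: 0.14
  node-e: 0.03
  node-d: 0.07
Total = 0.318.
P(node-b | timeout) = 0.078/0.318 ≈ 0.245
P(node-f | timeout) = 0.14/0.318 ≈ 0.440
P(node-e | timeout) = 0.03/0.318 ≈ 0.094
P(node-d | timeout) = 0.07/0.318 ≈ 0.220

node-b 0.245, node-f 0.440, node-e 0.094, node-d 0.220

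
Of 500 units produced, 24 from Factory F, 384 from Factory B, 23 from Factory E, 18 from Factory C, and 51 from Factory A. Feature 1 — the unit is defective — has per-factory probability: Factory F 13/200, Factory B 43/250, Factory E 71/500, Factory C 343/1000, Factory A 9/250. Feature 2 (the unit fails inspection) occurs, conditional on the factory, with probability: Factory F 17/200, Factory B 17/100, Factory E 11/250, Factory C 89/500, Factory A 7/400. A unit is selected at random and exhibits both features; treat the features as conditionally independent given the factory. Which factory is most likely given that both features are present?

Compute prior × likelihood for every hypothesis:
  Factory F: 0.048 × 0.065 × 0.085 = 0.0002652
  Factory B: 0.768 × 0.172 × 0.17 = 0.02245632
  Factory E: 0.046 × 0.142 × 0.044 = 0.000287408
  Factory C: 0.036 × 0.343 × 0.178 = 0.002197944
  Factory A: 0.102 × 0.036 × 0.0175 = 0.00006426
Total = 0.025271132.
Largest term belongs to Factory B, so Factory B is most probable.

Factory B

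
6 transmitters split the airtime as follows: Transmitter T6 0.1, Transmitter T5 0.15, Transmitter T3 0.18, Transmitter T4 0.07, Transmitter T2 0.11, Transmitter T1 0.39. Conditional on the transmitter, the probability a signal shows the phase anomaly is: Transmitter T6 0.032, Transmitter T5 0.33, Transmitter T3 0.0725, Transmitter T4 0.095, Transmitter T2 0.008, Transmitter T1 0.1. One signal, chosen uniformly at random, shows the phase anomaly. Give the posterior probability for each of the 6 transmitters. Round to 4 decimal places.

Prior × likelihood for each hypothesis:
  Transmitter T6: 0.1 × 0.032 = 0.0032
  Transmitter T5: 0.15 × 0.33 = 0.0495
  Transmitter T3: 0.18 × 0.0725 = 0.01305
  Transmitter T4: 0.07 × 0.095 = 0.00665
  Transmitter T2: 0.11 × 0.008 = 0.00088
  Transmitter T1: 0.39 × 0.1 = 0.039
Sum = 0.11228.
P(Transmitter T6 | anomaly) = 0.0032/0.11228 ≈ 0.0285
P(Transmitter T5 | anomaly) = 0.0495/0.11228 ≈ 0.4409
P(Transmitter T3 | anomaly) = 0.01305/0.11228 ≈ 0.1162
P(Transmitter T4 | anomaly) = 0.00665/0.11228 ≈ 0.0592
P(Transmitter T2 | anomaly) = 0.00088/0.11228 ≈ 0.0078
P(Transmitter T1 | anomaly) = 0.039/0.11228 ≈ 0.3473

Transmitter T6 0.0285, Transmitter T5 0.4409, Transmitter T3 0.1162, Transmitter T4 0.0592, Transmitter T2 0.0078, Transmitter T1 0.3473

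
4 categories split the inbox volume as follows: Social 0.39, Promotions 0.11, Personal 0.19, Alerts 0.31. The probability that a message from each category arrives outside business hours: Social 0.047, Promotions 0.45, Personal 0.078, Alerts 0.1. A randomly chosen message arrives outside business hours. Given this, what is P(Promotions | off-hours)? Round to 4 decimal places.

0.4355

Compute prior × likelihood for every hypothesis:
  Social: 0.39 × 0.047 = 0.01833
  Promotions: 0.11 × 0.45 = 0.0495
  Personal: 0.19 × 0.078 = 0.01482
  Alerts: 0.31 × 0.1 = 0.031
Normalizing constant = 0.11365.
P(Promotions | evidence) = 0.0495 / 0.11365 ≈ 0.4355.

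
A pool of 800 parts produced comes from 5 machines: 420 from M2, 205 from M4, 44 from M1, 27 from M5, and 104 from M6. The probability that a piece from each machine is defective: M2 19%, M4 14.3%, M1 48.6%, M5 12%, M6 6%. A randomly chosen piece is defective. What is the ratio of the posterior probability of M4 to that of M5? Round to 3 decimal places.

Compute prior × likelihood for every hypothesis:
  M2: 0.525 × 0.19 = 0.09975
  M4: 0.25625 × 0.143 = 0.03664375
  M1: 0.055 × 0.486 = 0.02673
  M5: 0.03375 × 0.12 = 0.00405
  M6: 0.13 × 0.06 = 0.0078
Total = 0.17497375.
The ratio is 0.03664375 / 0.00405 (the normalizer cancels) = 9.048.

9.048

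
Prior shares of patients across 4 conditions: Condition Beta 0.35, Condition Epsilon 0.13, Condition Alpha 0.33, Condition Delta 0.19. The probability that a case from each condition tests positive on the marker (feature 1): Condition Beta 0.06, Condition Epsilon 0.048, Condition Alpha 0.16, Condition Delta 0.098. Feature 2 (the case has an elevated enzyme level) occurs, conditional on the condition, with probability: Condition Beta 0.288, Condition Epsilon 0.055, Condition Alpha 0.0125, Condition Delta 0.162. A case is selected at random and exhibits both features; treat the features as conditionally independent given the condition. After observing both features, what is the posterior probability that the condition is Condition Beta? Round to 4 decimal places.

By Bayes' rule, posterior ∝ prior × likelihood:
  Condition Beta: 0.35 × 0.06 × 0.288 = 0.006048
  Condition Epsilon: 0.13 × 0.048 × 0.055 = 0.0003432
  Condition Alpha: 0.33 × 0.16 × 0.0125 = 0.00066
  Condition Delta: 0.19 × 0.098 × 0.162 = 0.00301644
Total = 0.01006764.
P(Condition Beta | evidence) = 0.006048 / 0.01006764 ≈ 0.6007.

0.6007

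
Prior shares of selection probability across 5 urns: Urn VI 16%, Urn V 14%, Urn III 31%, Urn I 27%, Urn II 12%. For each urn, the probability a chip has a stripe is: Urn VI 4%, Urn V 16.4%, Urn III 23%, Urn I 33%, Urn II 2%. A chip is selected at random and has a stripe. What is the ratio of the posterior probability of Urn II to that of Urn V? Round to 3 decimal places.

Unnormalized posteriors (prior × likelihood):
  Urn VI: 0.16 × 0.04 = 0.0064
  Urn V: 0.14 × 0.164 = 0.02296
  Urn III: 0.31 × 0.23 = 0.0713
  Urn I: 0.27 × 0.33 = 0.0891
  Urn II: 0.12 × 0.02 = 0.0024
Normalizing constant = 0.19216.
The ratio is 0.0024 / 0.02296 (the normalizer cancels) = 0.105.

0.105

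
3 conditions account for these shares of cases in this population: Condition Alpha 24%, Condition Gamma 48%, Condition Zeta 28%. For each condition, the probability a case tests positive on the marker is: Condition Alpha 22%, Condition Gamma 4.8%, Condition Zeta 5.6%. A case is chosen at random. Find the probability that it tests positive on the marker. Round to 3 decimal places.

By Bayes' rule, posterior ∝ prior × likelihood:
  Condition Alpha: 0.24 × 0.22 = 0.0528
  Condition Gamma: 0.48 × 0.048 = 0.02304
  Condition Zeta: 0.28 × 0.056 = 0.01568
P(marker-positive) = 0.0528 + 0.02304 + 0.01568 = 0.09152 → 0.092.

0.092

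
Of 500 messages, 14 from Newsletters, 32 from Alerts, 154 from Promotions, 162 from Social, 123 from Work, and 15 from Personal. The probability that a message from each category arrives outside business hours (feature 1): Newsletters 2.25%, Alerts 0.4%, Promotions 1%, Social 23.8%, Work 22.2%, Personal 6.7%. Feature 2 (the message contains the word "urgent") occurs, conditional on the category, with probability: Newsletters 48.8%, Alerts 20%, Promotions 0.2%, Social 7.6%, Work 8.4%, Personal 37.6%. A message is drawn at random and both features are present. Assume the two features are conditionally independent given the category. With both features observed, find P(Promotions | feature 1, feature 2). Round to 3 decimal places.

0.001

Prior × likelihood for each hypothesis:
  Newsletters: 0.028 × 0.0225 × 0.488 = 0.00030744
  Alerts: 0.064 × 0.004 × 0.2 = 0.0000512
  Promotions: 0.308 × 0.01 × 0.002 = 0.00000616
  Social: 0.324 × 0.238 × 0.076 = 0.005860512
  Work: 0.246 × 0.222 × 0.084 = 0.004587408
  Personal: 0.03 × 0.067 × 0.376 = 0.00075576
Total = 0.01156848.
P(Promotions | evidence) = 0.00000616 / 0.01156848 ≈ 0.001.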